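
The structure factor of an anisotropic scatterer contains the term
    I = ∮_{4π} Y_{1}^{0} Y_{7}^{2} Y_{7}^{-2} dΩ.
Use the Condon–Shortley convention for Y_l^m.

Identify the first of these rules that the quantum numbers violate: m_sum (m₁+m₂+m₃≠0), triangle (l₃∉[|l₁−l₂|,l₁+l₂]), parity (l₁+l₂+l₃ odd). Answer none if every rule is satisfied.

parity

m₁+m₂+m₃ = 0 + 2 − 2 = 0  ✓
triangle: |1−7|=6 ≤ l₃=7 ≤ 1+7=8  ✓
parity: l₁+l₂+l₃ = 15 is odd  ✗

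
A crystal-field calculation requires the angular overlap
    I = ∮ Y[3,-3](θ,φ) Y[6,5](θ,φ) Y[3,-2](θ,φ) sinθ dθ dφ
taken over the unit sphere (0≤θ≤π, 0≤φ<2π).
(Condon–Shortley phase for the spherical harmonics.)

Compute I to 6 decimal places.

-0.254801

m-sum 0 ✓  L=12 even ✓  3≤3≤9 ✓
Π(2lᵢ+1) = 7×13×7 = 637
triangle coeff Δ(3,6,3) = 1/12012
Σ_t [3,3]: t=3:−1/1296 = -1/1296
(3j)²=100/3003 [(3 6 3; 0 0 0)], sign=+1
Σ_t [6,6]: t=6:+1/86400 = 1/86400
(3j)²=1/26 [(3 6 3; -3 5 -2)], sign=-1
⇒ 4πI² = 350/429
I = (-1)√(350/429/(4π)) = -0.25480060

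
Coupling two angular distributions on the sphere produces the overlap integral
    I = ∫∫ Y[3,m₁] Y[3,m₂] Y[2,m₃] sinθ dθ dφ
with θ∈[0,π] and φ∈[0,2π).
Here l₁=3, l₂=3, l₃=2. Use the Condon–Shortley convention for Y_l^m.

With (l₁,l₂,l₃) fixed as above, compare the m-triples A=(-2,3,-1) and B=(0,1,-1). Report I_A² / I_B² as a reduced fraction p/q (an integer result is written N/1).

l's match ⇒ only the (l;m) 3-j factors differ between A and B.
A: triangle coeff Δ(3,3,2) = 1/3780; Σ_t [4,4]: t=4:+1/48 = 1/48; (3j)²=5/84 [(3 3 2; -2 3 -1)], sign=-1
B: triangle coeff Δ(3,3,2) = 1/3780; Σ_t [2,3]: t=2:+1/8 t=3:−1/12 = 1/24; (3j)²=1/210 [(3 3 2; 0 1 -1)], sign=-1
I_A²/I_B² = (5/84)/(1/210) = 25/2

25/2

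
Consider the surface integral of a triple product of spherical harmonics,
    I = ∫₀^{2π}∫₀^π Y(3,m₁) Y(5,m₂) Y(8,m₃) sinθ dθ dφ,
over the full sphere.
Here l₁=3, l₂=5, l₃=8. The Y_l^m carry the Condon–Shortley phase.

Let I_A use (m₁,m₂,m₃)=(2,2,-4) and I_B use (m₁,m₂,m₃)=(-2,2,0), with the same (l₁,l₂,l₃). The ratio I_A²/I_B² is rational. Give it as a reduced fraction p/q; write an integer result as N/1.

99/14

Same 3,5,8: normalisation and zero-m 3j drop out of the ratio.
A: Δ: 0! 6! 10! / 17! → 1/136136; sum: t=0:+1/3628800 = 1/3628800; 3j²(3 5 8; 2 2 -4) = Δ·Π!·Σ² = 36/1547  (sign +1)
B: Δ: 0! 6! 10! / 17! → 1/136136; sum: t=0:+1/3628800 = 1/3628800; 3j²(3 5 8; -2 2 0) = Δ·Π!·Σ² = 8/2431  (sign +1)
I_A²/I_B² = (36/1547)/(8/2431) = 99/14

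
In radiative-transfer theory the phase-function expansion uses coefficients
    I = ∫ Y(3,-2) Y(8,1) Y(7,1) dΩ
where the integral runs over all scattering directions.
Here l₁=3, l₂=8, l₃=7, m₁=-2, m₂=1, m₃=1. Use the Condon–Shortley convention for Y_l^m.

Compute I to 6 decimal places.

Checks pass: Σm=0; 18 even; l₃=7∈[5,11].
(2·3+1)(2·8+1)(2·7+1) = 1785
Δ: 4! 2! 12! / 19! → 1/5290740
sum: t=1:−1/7257600 t=2:+1/2073600 t=3:−1/7257600 = 1/4838400
3j²(3 8 7; 0 0 0) = Δ·Π!·Σ² = 252/20995  (sign -1)
sum: t=3:−1/6220800 t=4:+1/14515200 = -1/10886400
3j²(3 8 7; -2 1 1) = Δ·Π!·Σ² = 128/12597  (sign -1)
combine: 4πI² = 1785·252/20995·128/12597 = 225792/1037153
take √, sign +1: I = 0.13162183

0.131622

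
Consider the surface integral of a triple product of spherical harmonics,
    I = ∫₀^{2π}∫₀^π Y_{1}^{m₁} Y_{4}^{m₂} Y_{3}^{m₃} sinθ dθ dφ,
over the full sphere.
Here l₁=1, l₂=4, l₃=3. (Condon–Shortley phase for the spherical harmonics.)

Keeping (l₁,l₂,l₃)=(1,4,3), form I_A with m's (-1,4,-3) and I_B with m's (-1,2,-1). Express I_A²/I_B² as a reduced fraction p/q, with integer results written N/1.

Shared (l₁,l₂,l₃)=(1,4,3): N and (l;000)² cancel in I_A²/I_B².
A: Δ = 2!·0!·6!/9! = 1/252; Racah Σ t=2..2: t=2:+1/1440 = 1/1440; ⇒ 3j(1 4 3; -1 4 -3)² = 1/9, sgn +1
B: Δ = 2!·0!·6!/9! = 1/252; Racah Σ t=2..2: t=2:+1/96 = 1/96; ⇒ 3j(1 4 3; -1 2 -1)² = 5/84, sgn +1
I_A²/I_B² = (1/9)/(5/84) = 28/15

28/15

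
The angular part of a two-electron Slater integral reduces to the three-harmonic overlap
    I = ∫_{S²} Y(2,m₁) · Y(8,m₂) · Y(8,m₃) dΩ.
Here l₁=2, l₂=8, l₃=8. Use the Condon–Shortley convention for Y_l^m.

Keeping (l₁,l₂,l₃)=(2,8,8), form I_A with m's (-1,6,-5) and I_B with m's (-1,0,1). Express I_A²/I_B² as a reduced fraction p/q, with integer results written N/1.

847/12

Shared (l₁,l₂,l₃)=(2,8,8): N and (l;000)² cancel in I_A²/I_B².
A: Δ = 2!·2!·14!/19! = 1/348840; Racah Σ t=1..2: t=1:−1/12454041600 t=2:+1/1916006400 = 1/2264371200; ⇒ 3j(2 8 8; -1 6 -5)² = 847/38760, sgn -1
B: Δ = 2!·2!·14!/19! = 1/348840; Racah Σ t=1..2: t=1:−1/50803200 t=2:+1/58060800 = -1/406425600; ⇒ 3j(2 8 8; -1 0 1)² = 1/3230, sgn +1
I_A²/I_B² = (847/38760)/(1/3230) = 847/12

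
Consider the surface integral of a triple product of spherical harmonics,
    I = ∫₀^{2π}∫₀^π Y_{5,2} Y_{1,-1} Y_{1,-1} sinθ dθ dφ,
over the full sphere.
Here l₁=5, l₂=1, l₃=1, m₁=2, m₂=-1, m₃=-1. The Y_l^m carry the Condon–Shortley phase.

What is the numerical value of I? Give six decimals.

triangle: need 4≤l₃≤6, have 1; I=0

0.000000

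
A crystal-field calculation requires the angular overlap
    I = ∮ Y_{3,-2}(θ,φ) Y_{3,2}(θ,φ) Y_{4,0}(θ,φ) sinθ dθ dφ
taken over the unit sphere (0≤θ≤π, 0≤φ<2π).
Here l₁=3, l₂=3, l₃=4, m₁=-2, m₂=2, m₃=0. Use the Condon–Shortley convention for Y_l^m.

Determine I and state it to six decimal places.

Rules hold: Σm=0, L=10 even, 0≤4≤6.
N = 7·7·9 = 441
Δ = 2!·4!·4!/11! = 1/34650
Racah Σ t=0..2: t=0:+1/72 t=1:−1/16 t=2:+1/72 = -5/144
⇒ 3j(3 3 4; 0 0 0)² = 2/77, sgn -1
Racah Σ t=1..2: t=1:−1/576 t=2:+1/72 = 7/576
⇒ 3j(3 3 4; -2 2 0)² = 7/198, sgn +1
4πI² = N·(3j₀)²·(3jₘ)² = 49/121
I = -1·√(0.404959/4π) = -0.17951487

-0.179515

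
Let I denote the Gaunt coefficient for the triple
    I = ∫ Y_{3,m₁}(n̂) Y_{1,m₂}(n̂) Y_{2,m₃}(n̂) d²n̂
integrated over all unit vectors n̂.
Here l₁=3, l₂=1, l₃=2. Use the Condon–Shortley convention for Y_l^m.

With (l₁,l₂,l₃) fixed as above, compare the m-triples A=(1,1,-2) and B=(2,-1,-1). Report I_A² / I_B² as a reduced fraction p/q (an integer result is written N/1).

1/10

l's match ⇒ only the (l;m) 3-j factors differ between A and B.
A: triangle coeff Δ(3,1,2) = 1/105; Σ_t [2,2]: t=2:+1/48 = 1/48; (3j)²=1/105 [(3 1 2; 1 1 -2)], sign=+1
B: triangle coeff Δ(3,1,2) = 1/105; Σ_t [0,0]: t=0:+1/12 = 1/12; (3j)²=2/21 [(3 1 2; 2 -1 -1)], sign=-1
I_A²/I_B² = (1/105)/(2/21) = 1/10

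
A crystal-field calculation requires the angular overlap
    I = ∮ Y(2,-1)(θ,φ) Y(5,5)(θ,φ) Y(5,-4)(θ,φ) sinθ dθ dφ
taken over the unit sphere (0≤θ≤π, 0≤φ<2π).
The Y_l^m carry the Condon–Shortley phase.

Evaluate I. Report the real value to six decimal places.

-0.187924

Rules hold: Σm=0, L=12 even, 3≤5≤7.
N = 5·11·11 = 605
Δ = 2!·2!·8!/13! = 1/38610
Racah Σ t=0..2: t=0:+1/2880 t=1:−1/576 t=2:+1/2880 = -1/960
⇒ 3j(2 5 5; 0 0 0)² = 10/429, sgn +1
Racah Σ t=2..2: t=2:+1/80640 = 1/80640
⇒ 3j(2 5 5; -1 5 -4)² = 9/286, sgn -1
4πI² = N·(3j₀)²·(3jₘ)² = 75/169
I = -1·√(0.443787/4π) = -0.18792404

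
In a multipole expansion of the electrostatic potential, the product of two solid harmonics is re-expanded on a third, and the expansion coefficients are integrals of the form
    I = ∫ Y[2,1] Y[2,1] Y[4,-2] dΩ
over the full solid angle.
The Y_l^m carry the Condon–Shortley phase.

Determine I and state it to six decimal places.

m-sum 0 ✓  L=8 even ✓  0≤4≤4 ✓
Π(2lᵢ+1) = 5×5×9 = 225
triangle coeff Δ(2,2,4) = 1/630
Σ_t [0,0]: t=0:+1/16 = 1/16
(3j)²=2/35 [(2 2 4; 0 0 0)], sign=+1
Σ_t [0,0]: t=0:+1/36 = 1/36
(3j)²=4/63 [(2 2 4; 1 1 -2)], sign=+1
⇒ 4πI² = 40/49
I = (+1)√(40/49/(4π)) = 0.25487487

0.254875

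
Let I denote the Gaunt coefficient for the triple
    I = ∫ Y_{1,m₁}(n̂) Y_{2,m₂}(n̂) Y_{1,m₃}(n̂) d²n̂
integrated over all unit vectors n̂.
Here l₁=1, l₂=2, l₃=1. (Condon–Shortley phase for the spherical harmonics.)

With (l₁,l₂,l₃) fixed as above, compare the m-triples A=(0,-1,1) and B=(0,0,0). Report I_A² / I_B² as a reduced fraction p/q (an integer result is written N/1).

3/4

Same 1,2,1: normalisation and zero-m 3j drop out of the ratio.
A: Δ: 2! 0! 2! / 5! → 1/30; sum: t=1:−1/2 = -1/2; 3j²(1 2 1; 0 -1 1) = Δ·Π!·Σ² = 1/10  (sign -1)
B: Δ: 2! 0! 2! / 5! → 1/30; sum: t=1:−1/1 = -1/1; 3j²(1 2 1; 0 0 0) = Δ·Π!·Σ² = 2/15  (sign +1)
I_A²/I_B² = (1/10)/(2/15) = 3/4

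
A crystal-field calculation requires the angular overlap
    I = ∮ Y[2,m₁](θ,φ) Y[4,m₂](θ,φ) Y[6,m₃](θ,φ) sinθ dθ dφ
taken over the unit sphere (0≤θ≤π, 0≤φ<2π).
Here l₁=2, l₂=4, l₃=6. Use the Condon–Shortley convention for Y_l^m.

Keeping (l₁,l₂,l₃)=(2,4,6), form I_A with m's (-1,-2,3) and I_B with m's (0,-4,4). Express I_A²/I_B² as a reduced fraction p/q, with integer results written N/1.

l's match ⇒ only the (l;m) 3-j factors differ between A and B.
A: triangle coeff Δ(2,4,6) = 1/6435; Σ_t [0,0]: t=0:+1/8640 = 1/8640; (3j)²=28/715 [(2 4 6; -1 -2 3)], sign=-1
B: triangle coeff Δ(2,4,6) = 1/6435; Σ_t [0,0]: t=0:+1/161280 = 1/161280; (3j)²=1/143 [(2 4 6; 0 -4 4)], sign=+1
I_A²/I_B² = (28/715)/(1/143) = 28/5

28/5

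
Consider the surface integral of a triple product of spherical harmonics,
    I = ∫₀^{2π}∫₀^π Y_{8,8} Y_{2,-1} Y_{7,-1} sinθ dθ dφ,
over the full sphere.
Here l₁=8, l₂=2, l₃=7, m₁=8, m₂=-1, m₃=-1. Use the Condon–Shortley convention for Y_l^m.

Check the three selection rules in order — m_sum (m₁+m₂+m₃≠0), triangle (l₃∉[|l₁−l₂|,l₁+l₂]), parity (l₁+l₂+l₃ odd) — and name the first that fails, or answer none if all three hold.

azimuthal sum: 8 − 1 − 1 = 6  ✗
6 ≤ 7 ≤ 10 (triangle on l)
L = 8 + 2 + 7 = 17 (odd)

m_sum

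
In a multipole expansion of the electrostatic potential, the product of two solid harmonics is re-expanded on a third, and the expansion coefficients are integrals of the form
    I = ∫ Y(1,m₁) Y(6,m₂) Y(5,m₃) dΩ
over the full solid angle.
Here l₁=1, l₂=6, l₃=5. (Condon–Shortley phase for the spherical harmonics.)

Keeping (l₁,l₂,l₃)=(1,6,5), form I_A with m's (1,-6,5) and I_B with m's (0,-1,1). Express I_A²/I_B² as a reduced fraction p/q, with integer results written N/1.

66/35

l's match ⇒ only the (l;m) 3-j factors differ between A and B.
A: triangle coeff Δ(1,6,5) = 1/858; Σ_t [0,0]: t=0:+1/7257600 = 1/7257600; (3j)²=1/13 [(1 6 5; 1 -6 5)], sign=+1
B: triangle coeff Δ(1,6,5) = 1/858; Σ_t [1,1]: t=1:−1/17280 = -1/17280; (3j)²=35/858 [(1 6 5; 0 -1 1)], sign=-1
I_A²/I_B² = (1/13)/(35/858) = 66/35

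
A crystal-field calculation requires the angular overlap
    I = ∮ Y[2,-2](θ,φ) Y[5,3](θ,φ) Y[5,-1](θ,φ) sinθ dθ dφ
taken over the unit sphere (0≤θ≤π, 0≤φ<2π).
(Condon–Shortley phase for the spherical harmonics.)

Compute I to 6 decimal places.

m-sum 0 ✓  L=12 even ✓  3≤5≤7 ✓
Π(2lᵢ+1) = 5×11×11 = 605
triangle coeff Δ(2,5,5) = 1/38610
Σ_t [0,2]: t=0:+1/2880 t=1:−1/576 t=2:+1/2880 = -1/960
(3j)²=10/429 [(2 5 5; 0 0 0)], sign=+1
Σ_t [2,2]: t=2:+1/5760 = 1/5760
(3j)²=56/2145 [(2 5 5; -2 3 -1)], sign=+1
⇒ 4πI² = 560/1521
I = (+1)√(560/1521/(4π)) = 0.17116875

0.171169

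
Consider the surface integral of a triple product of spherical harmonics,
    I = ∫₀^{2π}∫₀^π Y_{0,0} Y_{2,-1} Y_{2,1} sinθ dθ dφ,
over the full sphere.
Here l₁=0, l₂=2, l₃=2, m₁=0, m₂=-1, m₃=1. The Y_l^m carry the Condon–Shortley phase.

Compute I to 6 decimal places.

-0.282095

m-sum 0 ✓  L=4 even ✓  2≤2≤2 ✓
Π(2lᵢ+1) = 1×5×5 = 25
triangle coeff Δ(0,2,2) = 1/5
Σ_t [0,0]: t=0:+1/4 = 1/4
(3j)²=1/5 [(0 2 2; 0 0 0)], sign=+1
Σ_t [0,0]: t=0:+1/6 = 1/6
(3j)²=1/5 [(0 2 2; 0 -1 1)], sign=-1
⇒ 4πI² = 1/1
I = (-1)√(1/1/(4π)) = -0.28209479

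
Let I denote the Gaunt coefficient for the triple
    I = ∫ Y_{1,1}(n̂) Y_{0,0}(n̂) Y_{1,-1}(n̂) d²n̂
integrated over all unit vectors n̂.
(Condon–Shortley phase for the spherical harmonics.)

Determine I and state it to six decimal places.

Rules hold: Σm=0, L=2 even, 1≤1≤1.
N = 3·1·3 = 9
Δ = 0!·2!·0!/3! = 1/3
Racah Σ t=0..0: t=0:+1/1 = 1/1
⇒ 3j(1 0 1; 0 0 0)² = 1/3, sgn -1
Racah Σ t=0..0: t=0:+1/2 = 1/2
⇒ 3j(1 0 1; 1 0 -1)² = 1/3, sgn +1
4πI² = N·(3j₀)²·(3jₘ)² = 1/1
I = -1·√(1/4π) = -0.28209479

-0.282095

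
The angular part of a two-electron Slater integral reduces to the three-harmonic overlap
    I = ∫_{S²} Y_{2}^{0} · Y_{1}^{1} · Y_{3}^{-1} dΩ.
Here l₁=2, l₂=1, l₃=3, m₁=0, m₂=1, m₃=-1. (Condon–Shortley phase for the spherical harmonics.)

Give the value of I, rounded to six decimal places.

-0.202301

Rules hold: Σm=0, L=6 even, 1≤3≤3.
N = 5·3·7 = 105
Δ = 0!·4!·2!/7! = 1/105
Racah Σ t=0..0: t=0:+1/4 = 1/4
⇒ 3j(2 1 3; 0 0 0)² = 3/35, sgn -1
Racah Σ t=0..0: t=0:+1/8 = 1/8
⇒ 3j(2 1 3; 0 1 -1)² = 2/35, sgn +1
4πI² = N·(3j₀)²·(3jₘ)² = 18/35
I = -1·√(0.514286/4π) = -0.20230066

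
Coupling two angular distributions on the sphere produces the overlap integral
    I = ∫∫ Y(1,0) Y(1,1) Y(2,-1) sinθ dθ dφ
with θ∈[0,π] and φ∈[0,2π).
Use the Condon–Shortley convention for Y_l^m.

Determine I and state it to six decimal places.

-0.218510

m-sum 0 ✓  L=4 even ✓  0≤2≤2 ✓
Π(2lᵢ+1) = 3×3×5 = 45
triangle coeff Δ(1,1,2) = 1/30
Σ_t [0,0]: t=0:+1/1 = 1/1
(3j)²=2/15 [(1 1 2; 0 0 0)], sign=+1
Σ_t [0,0]: t=0:+1/2 = 1/2
(3j)²=1/10 [(1 1 2; 0 1 -1)], sign=-1
⇒ 4πI² = 3/5
I = (-1)√(3/5/(4π)) = -0.21850969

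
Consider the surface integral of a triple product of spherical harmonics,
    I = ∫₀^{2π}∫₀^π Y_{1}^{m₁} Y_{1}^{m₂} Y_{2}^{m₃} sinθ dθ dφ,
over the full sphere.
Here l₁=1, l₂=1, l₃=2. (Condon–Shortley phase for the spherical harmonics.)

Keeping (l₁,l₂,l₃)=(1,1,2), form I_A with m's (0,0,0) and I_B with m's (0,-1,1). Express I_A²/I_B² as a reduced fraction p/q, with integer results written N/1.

l's match ⇒ only the (l;m) 3-j factors differ between A and B.
A: triangle coeff Δ(1,1,2) = 1/30; Σ_t [0,0]: t=0:+1/1 = 1/1; (3j)²=2/15 [(1 1 2; 0 0 0)], sign=+1
B: triangle coeff Δ(1,1,2) = 1/30; Σ_t [0,0]: t=0:+1/2 = 1/2; (3j)²=1/10 [(1 1 2; 0 -1 1)], sign=-1
I_A²/I_B² = (2/15)/(1/10) = 4/3

4/3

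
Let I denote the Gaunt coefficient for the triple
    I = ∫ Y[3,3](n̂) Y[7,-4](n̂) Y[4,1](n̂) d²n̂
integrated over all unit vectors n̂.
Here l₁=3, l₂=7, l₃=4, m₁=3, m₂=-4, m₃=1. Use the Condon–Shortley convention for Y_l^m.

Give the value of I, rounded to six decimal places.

0.144828

Rules hold: Σm=0, L=14 even, 4≤4≤10.
N = 7·15·9 = 945
Δ = 6!·0!·8!/15! = 1/45045
Racah Σ t=3..3: t=3:−1/20736 = -1/20736
⇒ 3j(3 7 4; 0 0 0)² = 35/1287, sgn -1
Racah Σ t=0..0: t=0:+1/518400 = 1/518400
⇒ 3j(3 7 4; 3 -4 1)² = 2/195, sgn -1
4πI² = N·(3j₀)²·(3jₘ)² = 490/1859
I = +1·√(0.263583/4π) = 0.14482829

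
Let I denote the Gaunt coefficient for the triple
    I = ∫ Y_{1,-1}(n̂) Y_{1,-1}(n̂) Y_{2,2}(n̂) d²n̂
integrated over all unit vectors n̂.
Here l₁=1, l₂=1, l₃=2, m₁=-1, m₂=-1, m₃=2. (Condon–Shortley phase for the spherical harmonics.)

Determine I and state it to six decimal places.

m-sum 0 ✓  L=4 even ✓  0≤2≤2 ✓
Π(2lᵢ+1) = 3×3×5 = 45
triangle coeff Δ(1,1,2) = 1/30
Σ_t [0,0]: t=0:+1/1 = 1/1
(3j)²=2/15 [(1 1 2; 0 0 0)], sign=+1
Σ_t [0,0]: t=0:+1/4 = 1/4
(3j)²=1/5 [(1 1 2; -1 -1 2)], sign=+1
⇒ 4πI² = 6/5
I = (+1)√(6/5/(4π)) = 0.30901936

0.309019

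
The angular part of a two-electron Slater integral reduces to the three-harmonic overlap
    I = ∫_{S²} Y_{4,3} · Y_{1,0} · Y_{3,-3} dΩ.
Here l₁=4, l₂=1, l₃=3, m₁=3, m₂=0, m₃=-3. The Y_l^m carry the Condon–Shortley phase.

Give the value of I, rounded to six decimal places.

Checks pass: Σm=0; 8 even; l₃=3∈[3,5].
(2·4+1)(2·1+1)(2·3+1) = 189
Δ: 2! 6! 0! / 9! → 1/252
sum: t=1:−1/36 = -1/36
3j²(4 1 3; 0 0 0) = Δ·Π!·Σ² = 4/63  (sign +1)
sum: t=1:−1/720 = -1/720
3j²(4 1 3; 3 0 -3) = Δ·Π!·Σ² = 1/36  (sign -1)
combine: 4πI² = 189·4/63·1/36 = 1/3
take √, sign -1: I = -0.16286750

-0.162868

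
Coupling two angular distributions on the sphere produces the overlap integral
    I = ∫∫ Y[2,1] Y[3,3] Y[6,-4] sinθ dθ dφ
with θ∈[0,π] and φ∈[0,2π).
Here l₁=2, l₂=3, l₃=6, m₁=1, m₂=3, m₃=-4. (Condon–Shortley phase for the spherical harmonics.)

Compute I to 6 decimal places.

0.000000

l₃=6 ∉ [1,5] — triangle fails ⇒ I = 0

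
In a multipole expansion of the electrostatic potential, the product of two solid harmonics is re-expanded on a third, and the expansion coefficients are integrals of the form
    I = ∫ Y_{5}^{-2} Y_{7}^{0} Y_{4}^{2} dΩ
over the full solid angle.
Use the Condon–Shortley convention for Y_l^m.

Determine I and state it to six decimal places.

-0.145720

Rules hold: Σm=0, L=16 even, 2≤4≤12.
N = 11·15·9 = 1485
Δ = 8!·2!·6!/17! = 1/6126120
Racah Σ t=3..5: t=3:−1/69120 t=4:+1/20736 t=5:−1/69120 = 1/51840
⇒ 3j(5 7 4; 0 0 0)² = 280/21879, sgn +1
Racah Σ t=5..7: t=5:−1/69120 t=6:+1/172800 t=7:−1/7257600 = -1/113400
⇒ 3j(5 7 4; -2 0 2)² = 512/36465, sgn -1
4πI² = N·(3j₀)²·(3jₘ)² = 143360/537251
I = -1·√(0.26684/4π) = -0.14572043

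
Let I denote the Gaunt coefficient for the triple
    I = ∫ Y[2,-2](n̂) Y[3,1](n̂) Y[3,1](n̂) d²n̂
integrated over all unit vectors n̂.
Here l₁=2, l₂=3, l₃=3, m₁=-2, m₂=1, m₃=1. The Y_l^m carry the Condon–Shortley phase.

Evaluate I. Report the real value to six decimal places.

0.206013

Checks pass: Σm=0; 8 even; l₃=3∈[1,5].
(2·2+1)(2·3+1)(2·3+1) = 245
Δ: 2! 2! 4! / 9! → 1/3780
sum: t=0:+1/24 t=1:−1/4 t=2:+1/24 = -1/6
3j²(2 3 3; 0 0 0) = Δ·Π!·Σ² = 4/105  (sign +1)
sum: t=2:+1/16 = 1/16
3j²(2 3 3; -2 1 1) = Δ·Π!·Σ² = 2/35  (sign +1)
combine: 4πI² = 245·4/105·2/35 = 8/15
take √, sign +1: I = 0.20601291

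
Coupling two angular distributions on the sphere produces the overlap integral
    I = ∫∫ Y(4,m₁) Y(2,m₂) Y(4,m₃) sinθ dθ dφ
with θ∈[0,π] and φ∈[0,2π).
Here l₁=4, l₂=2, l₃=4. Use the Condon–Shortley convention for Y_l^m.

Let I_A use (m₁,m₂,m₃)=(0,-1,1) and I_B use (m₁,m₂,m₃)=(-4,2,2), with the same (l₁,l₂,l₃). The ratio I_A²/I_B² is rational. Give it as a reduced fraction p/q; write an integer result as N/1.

l's match ⇒ only the (l;m) 3-j factors differ between A and B.
A: triangle coeff Δ(4,2,4) = 1/13860; Σ_t [0,1]: t=0:+1/96 t=1:−1/72 = -1/288; (3j)²=1/462 [(4 2 4; 0 -1 1)], sign=+1
B: triangle coeff Δ(4,2,4) = 1/13860; Σ_t [2,2]: t=2:+1/2880 = 1/2880; (3j)²=2/165 [(4 2 4; -4 2 2)], sign=+1
I_A²/I_B² = (1/462)/(2/165) = 5/28

5/28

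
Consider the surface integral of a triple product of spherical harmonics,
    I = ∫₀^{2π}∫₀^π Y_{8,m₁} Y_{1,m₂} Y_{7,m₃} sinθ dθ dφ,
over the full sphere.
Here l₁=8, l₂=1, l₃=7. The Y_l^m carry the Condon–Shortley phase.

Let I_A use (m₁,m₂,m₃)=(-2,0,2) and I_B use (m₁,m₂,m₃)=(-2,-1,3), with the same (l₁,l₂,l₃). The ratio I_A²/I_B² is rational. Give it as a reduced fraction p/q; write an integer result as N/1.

4/1

Shared (l₁,l₂,l₃)=(8,1,7): N and (l;000)² cancel in I_A²/I_B².
A: Δ = 2!·14!·0!/17! = 1/2040; Racah Σ t=1..1: t=1:−1/43545600 = -1/43545600; ⇒ 3j(8 1 7; -2 0 2)² = 1/34, sgn +1
B: Δ = 2!·14!·0!/17! = 1/2040; Racah Σ t=0..0: t=0:+1/174182400 = 1/174182400; ⇒ 3j(8 1 7; -2 -1 3)² = 1/136, sgn +1
I_A²/I_B² = (1/34)/(1/136) = 4/1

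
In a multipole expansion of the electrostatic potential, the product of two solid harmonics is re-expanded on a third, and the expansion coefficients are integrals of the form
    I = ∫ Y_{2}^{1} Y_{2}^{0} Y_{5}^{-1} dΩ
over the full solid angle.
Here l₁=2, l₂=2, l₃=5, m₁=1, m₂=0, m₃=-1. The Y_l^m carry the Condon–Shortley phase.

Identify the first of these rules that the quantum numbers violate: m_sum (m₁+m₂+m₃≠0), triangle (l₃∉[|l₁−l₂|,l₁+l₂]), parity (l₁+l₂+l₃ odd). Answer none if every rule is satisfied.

azimuthal sum: 1 + 0 − 1 = 0  ✓
0 ≤ 5 ≤ 4 (triangle on l)  ✗
L = 2 + 2 + 5 = 9 (odd)

triangle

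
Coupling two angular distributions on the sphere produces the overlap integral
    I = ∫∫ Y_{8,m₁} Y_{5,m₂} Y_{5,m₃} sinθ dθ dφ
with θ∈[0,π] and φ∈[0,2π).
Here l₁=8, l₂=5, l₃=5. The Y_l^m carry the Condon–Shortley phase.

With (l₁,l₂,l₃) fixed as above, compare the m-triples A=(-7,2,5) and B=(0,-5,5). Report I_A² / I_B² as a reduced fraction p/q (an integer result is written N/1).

l's match ⇒ only the (l;m) 3-j factors differ between A and B.
A: triangle coeff Δ(8,5,5) = 1/37413090; Σ_t [7,7]: t=7:−1/406425600 = -1/406425600; (3j)²=15/646 [(8 5 5; -7 2 5)], sign=-1
B: triangle coeff Δ(8,5,5) = 1/37413090; Σ_t [0,0]: t=0:+1/3251404800 = 1/3251404800; (3j)²=5/92378 [(8 5 5; 0 -5 5)], sign=+1
I_A²/I_B² = (15/646)/(5/92378) = 429/1

429/1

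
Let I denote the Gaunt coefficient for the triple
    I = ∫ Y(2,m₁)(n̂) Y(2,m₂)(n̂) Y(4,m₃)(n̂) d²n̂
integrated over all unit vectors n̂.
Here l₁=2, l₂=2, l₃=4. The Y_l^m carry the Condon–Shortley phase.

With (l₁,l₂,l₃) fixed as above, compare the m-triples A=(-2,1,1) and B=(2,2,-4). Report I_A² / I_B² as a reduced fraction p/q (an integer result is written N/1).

1/14

Shared (l₁,l₂,l₃)=(2,2,4): N and (l;000)² cancel in I_A²/I_B².
A: Δ = 0!·4!·4!/9! = 1/630; Racah Σ t=0..0: t=0:+1/144 = 1/144; ⇒ 3j(2 2 4; -2 1 1)² = 1/126, sgn -1
B: Δ = 0!·4!·4!/9! = 1/630; Racah Σ t=0..0: t=0:+1/576 = 1/576; ⇒ 3j(2 2 4; 2 2 -4)² = 1/9, sgn +1
I_A²/I_B² = (1/126)/(1/9) = 1/14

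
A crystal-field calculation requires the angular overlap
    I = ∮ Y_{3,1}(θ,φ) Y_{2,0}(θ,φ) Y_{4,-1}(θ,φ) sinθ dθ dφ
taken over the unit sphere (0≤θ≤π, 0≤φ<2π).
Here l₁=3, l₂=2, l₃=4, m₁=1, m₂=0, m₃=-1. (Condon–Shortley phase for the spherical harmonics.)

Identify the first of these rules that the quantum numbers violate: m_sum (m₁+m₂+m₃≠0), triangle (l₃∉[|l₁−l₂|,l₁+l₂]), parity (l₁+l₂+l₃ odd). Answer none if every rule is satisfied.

parity

Σmᵢ = 0  ✓
l₃∈[|l₁−l₂|,l₁+l₂]=[1,5], have l₃=4  ✓
Σlᵢ = 9 ⇒ odd  ✗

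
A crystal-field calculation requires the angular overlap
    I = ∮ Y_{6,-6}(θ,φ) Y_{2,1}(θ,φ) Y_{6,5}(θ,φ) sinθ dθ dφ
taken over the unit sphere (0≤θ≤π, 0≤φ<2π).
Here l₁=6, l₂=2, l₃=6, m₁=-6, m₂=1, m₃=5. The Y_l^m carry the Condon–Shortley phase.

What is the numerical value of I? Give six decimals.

m-sum 0 ✓  L=14 even ✓  4≤6≤8 ✓
Π(2lᵢ+1) = 13×5×13 = 845
triangle coeff Δ(6,2,6) = 1/90090
Σ_t [0,2]: t=0:+1/69120 t=1:−1/14400 t=2:+1/69120 = -7/172800
(3j)²=14/715 [(6 2 6; 0 0 0)], sign=-1
Σ_t [2,2]: t=2:+1/7257600 = 1/7257600
(3j)²=11/455 [(6 2 6; -6 1 5)], sign=-1
⇒ 4πI² = 2/5
I = (+1)√(2/5/(4π)) = 0.17841241

0.178412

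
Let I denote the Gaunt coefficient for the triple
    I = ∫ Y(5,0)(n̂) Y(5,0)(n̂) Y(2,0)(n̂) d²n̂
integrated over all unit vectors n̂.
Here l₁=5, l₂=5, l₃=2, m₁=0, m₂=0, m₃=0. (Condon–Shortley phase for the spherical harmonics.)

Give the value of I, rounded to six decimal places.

Rules hold: Σm=0, L=12 even, 0≤2≤10.
N = 11·11·5 = 605
Δ = 8!·2!·2!/13! = 1/38610
Racah Σ t=3..5: t=3:−1/2880 t=4:+1/576 t=5:−1/2880 = 1/960
⇒ 3j(5 5 2; 0 0 0)² = 10/429, sgn +1
(m-triple is (0,0,0) — same symbol as above.)
4πI² = N·(3j₀)²·(3jₘ)² = 500/1521
I = +1·√(0.328731/4π) = 0.16173926

0.161739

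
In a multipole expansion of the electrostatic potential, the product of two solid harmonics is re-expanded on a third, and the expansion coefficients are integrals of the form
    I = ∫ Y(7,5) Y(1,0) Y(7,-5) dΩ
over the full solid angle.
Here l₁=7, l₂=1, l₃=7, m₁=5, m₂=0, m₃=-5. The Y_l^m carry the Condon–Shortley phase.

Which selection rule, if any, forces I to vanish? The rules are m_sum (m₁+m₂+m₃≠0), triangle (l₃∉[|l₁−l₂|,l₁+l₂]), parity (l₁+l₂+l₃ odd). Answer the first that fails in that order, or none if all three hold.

parity

azimuthal sum: 5 + 0 − 5 = 0  ✓
6 ≤ 7 ≤ 8 (triangle on l)  ✓
L = 7 + 1 + 7 = 15 (odd)  ✗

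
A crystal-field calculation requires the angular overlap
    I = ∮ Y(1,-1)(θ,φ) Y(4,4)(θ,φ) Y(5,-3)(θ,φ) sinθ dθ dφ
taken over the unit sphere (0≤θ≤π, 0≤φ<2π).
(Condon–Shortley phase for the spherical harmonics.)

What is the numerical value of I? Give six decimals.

-0.049106

Checks pass: Σm=0; 10 even; l₃=5∈[3,5].
(2·1+1)(2·4+1)(2·5+1) = 297
Δ: 0! 2! 8! / 11! → 1/495
sum: t=0:+1/576 = 1/576
3j²(1 4 5; 0 0 0) = Δ·Π!·Σ² = 5/99  (sign -1)
sum: t=0:+1/80640 = 1/80640
3j²(1 4 5; -1 4 -3) = Δ·Π!·Σ² = 1/495  (sign +1)
combine: 4πI² = 297·5/99·1/495 = 1/33
take √, sign -1: I = -0.04910640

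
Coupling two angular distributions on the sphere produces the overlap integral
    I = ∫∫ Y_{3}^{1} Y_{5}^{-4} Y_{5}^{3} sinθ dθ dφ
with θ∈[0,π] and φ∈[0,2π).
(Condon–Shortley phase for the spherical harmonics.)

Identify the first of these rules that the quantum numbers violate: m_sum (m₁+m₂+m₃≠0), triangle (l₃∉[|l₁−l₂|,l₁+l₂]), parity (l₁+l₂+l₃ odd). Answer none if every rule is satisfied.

parity

m₁+m₂+m₃ = 1 − 4 + 3 = 0  ✓
triangle: |3−5|=2 ≤ l₃=5 ≤ 3+5=8  ✓
parity: l₁+l₂+l₃ = 13 is odd  ✗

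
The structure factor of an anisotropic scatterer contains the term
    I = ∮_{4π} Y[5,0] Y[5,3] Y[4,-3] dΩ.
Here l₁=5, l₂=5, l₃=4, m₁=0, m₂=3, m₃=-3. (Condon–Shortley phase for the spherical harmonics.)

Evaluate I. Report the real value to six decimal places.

Checks pass: Σm=0; 14 even; l₃=4∈[0,10].
(2·5+1)(2·5+1)(2·4+1) = 1089
Δ: 6! 4! 4! / 15! → 1/3153150
sum: t=1:−1/69120 t=2:+1/1728 t=3:−1/576 t=4:+1/1728 t=5:−1/69120 = -7/11520
3j²(5 5 4; 0 0 0) = Δ·Π!·Σ² = 2/143  (sign -1)
sum: t=4:+1/6912 t=5:−1/17280 = 1/11520
3j²(5 5 4; 0 3 -3) = Δ·Π!·Σ² = 2/143  (sign -1)
combine: 4πI² = 1089·2/143·2/143 = 36/169
take √, sign +1: I = 0.13019760

0.130198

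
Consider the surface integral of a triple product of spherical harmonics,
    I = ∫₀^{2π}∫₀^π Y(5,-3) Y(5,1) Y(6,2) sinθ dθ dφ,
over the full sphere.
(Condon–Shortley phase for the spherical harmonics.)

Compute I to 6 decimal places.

-0.106727

Checks pass: Σm=0; 16 even; l₃=6∈[0,10].
(2·5+1)(2·5+1)(2·6+1) = 1573
Δ: 4! 6! 6! / 17! → 1/28588560
sum: t=0:+1/345600 t=1:−1/13824 t=2:+1/5184 t=3:−1/13824 t=4:+1/345600 = 7/129600
3j²(5 5 6; 0 0 0) = Δ·Π!·Σ² = 80/7293  (sign +1)
sum: t=2:+1/138240 t=3:−1/25920 t=4:+1/55296 = -11/829440
3j²(5 5 6; -3 1 2) = Δ·Π!·Σ² = 11/1326  (sign -1)
combine: 4πI² = 1573·80/7293·11/1326 = 4840/33813
take √, sign -1: I = -0.10672739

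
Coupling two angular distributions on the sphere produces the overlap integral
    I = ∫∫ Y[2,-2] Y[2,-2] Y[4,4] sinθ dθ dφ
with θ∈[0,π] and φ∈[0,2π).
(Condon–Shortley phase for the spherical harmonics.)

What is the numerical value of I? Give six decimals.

Rules hold: Σm=0, L=8 even, 0≤4≤4.
N = 5·5·9 = 225
Δ = 0!·4!·4!/9! = 1/630
Racah Σ t=0..0: t=0:+1/16 = 1/16
⇒ 3j(2 2 4; 0 0 0)² = 2/35, sgn +1
Racah Σ t=0..0: t=0:+1/576 = 1/576
⇒ 3j(2 2 4; -2 -2 4)² = 1/9, sgn +1
4πI² = N·(3j₀)²·(3jₘ)² = 10/7
I = +1·√(1.42857/4π) = 0.33716777

0.337168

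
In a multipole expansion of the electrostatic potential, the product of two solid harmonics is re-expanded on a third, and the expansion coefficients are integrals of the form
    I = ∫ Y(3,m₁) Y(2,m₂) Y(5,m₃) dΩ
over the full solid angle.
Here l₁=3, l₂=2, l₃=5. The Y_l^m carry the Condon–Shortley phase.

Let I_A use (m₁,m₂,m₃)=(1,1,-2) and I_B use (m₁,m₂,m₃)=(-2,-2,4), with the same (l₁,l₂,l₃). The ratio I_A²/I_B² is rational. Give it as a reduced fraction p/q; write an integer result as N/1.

Shared (l₁,l₂,l₃)=(3,2,5): N and (l;000)² cancel in I_A²/I_B².
A: Δ = 0!·6!·4!/11! = 1/2310; Racah Σ t=0..0: t=0:+1/288 = 1/288; ⇒ 3j(3 2 5; 1 1 -2)² = 1/22, sgn -1
B: Δ = 0!·6!·4!/11! = 1/2310; Racah Σ t=0..0: t=0:+1/2880 = 1/2880; ⇒ 3j(3 2 5; -2 -2 4)² = 3/55, sgn -1
I_A²/I_B² = (1/22)/(3/55) = 5/6

5/6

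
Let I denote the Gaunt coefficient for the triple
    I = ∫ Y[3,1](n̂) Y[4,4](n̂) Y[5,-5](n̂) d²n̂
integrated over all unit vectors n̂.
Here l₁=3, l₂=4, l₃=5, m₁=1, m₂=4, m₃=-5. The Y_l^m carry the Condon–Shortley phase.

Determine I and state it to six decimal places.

m-sum 0 ✓  L=12 even ✓  1≤5≤7 ✓
Π(2lᵢ+1) = 7×9×11 = 693
triangle coeff Δ(3,4,5) = 1/180180
Σ_t [0,2]: t=0:+1/576 t=1:−1/144 t=2:+1/576 = -1/288
(3j)²=20/1001 [(3 4 5; 0 0 0)], sign=+1
Σ_t [2,2]: t=2:+1/34560 = 1/34560
(3j)²=14/429 [(3 4 5; 1 4 -5)], sign=+1
⇒ 4πI² = 840/1859
I = (+1)√(840/1859/(4π)) = 0.18962475

0.189625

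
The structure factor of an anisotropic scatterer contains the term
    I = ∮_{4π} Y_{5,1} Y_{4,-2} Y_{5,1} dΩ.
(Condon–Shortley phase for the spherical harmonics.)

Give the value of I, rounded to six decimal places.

m-sum 0 ✓  L=14 even ✓  1≤5≤9 ✓
Π(2lᵢ+1) = 11×9×11 = 1089
triangle coeff Δ(5,4,5) = 1/3153150
Σ_t [0,4]: t=0:+1/69120 t=1:−1/1728 t=2:+1/576 t=3:−1/1728 t=4:+1/69120 = 7/11520
(3j)²=2/143 [(5 4 5; 0 0 0)], sign=-1
Σ_t [0,2]: t=0:+1/4608 t=1:−1/1296 t=2:+1/4608 = -7/20736
(3j)²=20/1287 [(5 4 5; 1 -2 1)], sign=-1
⇒ 4πI² = 40/169
I = (+1)√(40/169/(4π)) = 0.13724032

0.137240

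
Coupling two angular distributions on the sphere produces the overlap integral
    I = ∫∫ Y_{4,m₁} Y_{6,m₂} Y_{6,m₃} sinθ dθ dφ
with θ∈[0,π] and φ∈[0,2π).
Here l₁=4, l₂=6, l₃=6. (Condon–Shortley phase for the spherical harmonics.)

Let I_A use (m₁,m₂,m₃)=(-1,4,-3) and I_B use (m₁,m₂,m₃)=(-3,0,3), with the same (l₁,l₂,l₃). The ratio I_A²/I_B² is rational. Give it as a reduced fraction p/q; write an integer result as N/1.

1/2

Same 4,6,6: normalisation and zero-m 3j drop out of the ratio.
A: Δ: 4! 4! 8! / 17! → 1/15315300; sum: t=2:+1/967680 t=3:−1/120960 t=4:+1/207360 = -1/414720; 3j²(4 6 6; -1 4 -3) = Δ·Π!·Σ² = 21/4862  (sign +1)
B: Δ: 4! 4! 8! / 17! → 1/15315300; sum: t=3:−1/103680 t=4:+1/207360 = -1/207360; 3j²(4 6 6; -3 0 3) = Δ·Π!·Σ² = 21/2431  (sign +1)
I_A²/I_B² = (21/4862)/(21/2431) = 1/2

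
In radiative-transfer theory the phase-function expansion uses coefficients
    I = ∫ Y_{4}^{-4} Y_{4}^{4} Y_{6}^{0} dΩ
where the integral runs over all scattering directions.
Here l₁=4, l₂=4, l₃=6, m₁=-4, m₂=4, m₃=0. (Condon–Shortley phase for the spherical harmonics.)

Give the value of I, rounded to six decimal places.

-0.028451

Checks pass: Σm=0; 14 even; l₃=6∈[0,8].
(2·4+1)(2·4+1)(2·6+1) = 1053
Δ: 2! 6! 6! / 15! → 1/1261260
sum: t=0:+1/4608 t=1:−1/1296 t=2:+1/4608 = -7/20736
3j²(4 4 6; 0 0 0) = Δ·Π!·Σ² = 20/1287  (sign -1)
sum: t=2:+1/1036800 = 1/1036800
3j²(4 4 6; -4 4 0) = Δ·Π!·Σ² = 4/6435  (sign +1)
combine: 4πI² = 1053·20/1287·4/6435 = 16/1573
take √, sign -1: I = -0.02845055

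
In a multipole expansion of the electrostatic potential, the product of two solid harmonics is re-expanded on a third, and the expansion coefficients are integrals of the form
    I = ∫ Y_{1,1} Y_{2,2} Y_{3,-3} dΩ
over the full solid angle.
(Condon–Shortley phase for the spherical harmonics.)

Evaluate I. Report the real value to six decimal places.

Rules hold: Σm=0, L=6 even, 1≤3≤3.
N = 3·5·7 = 105
Δ = 0!·2!·4!/7! = 1/105
Racah Σ t=0..0: t=0:+1/4 = 1/4
⇒ 3j(1 2 3; 0 0 0)² = 3/35, sgn -1
Racah Σ t=0..0: t=0:+1/48 = 1/48
⇒ 3j(1 2 3; 1 2 -3)² = 1/7, sgn +1
4πI² = N·(3j₀)²·(3jₘ)² = 9/7
I = -1·√(1.28571/4π) = -0.31986543

-0.319865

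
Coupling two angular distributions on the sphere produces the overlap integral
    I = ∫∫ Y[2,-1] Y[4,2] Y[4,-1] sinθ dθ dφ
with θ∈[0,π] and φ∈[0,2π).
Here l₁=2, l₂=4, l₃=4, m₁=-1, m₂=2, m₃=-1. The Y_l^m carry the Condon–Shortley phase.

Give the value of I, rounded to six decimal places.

Checks pass: Σm=0; 10 even; l₃=4∈[2,6].
(2·2+1)(2·4+1)(2·4+1) = 405
Δ: 2! 2! 6! / 11! → 1/13860
sum: t=0:+1/192 t=1:−1/36 t=2:+1/192 = -5/288
3j²(2 4 4; 0 0 0) = Δ·Π!·Σ² = 20/693  (sign -1)
sum: t=1:−1/240 t=2:+1/96 = 1/160
3j²(2 4 4; -1 2 -1) = Δ·Π!·Σ² = 27/1540  (sign -1)
combine: 4πI² = 405·20/693·27/1540 = 1215/5929
take √, sign +1: I = 0.12770047

0.127700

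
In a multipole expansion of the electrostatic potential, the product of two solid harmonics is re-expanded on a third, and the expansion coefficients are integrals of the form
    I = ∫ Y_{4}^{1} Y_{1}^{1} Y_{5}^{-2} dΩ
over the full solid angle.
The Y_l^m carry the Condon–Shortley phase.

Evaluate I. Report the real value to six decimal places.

0.225034

Checks pass: Σm=0; 10 even; l₃=5∈[3,5].
(2·4+1)(2·1+1)(2·5+1) = 297
Δ: 0! 8! 2! / 11! → 1/495
sum: t=0:+1/576 = 1/576
3j²(4 1 5; 0 0 0) = Δ·Π!·Σ² = 5/99  (sign -1)
sum: t=0:+1/1440 = 1/1440
3j²(4 1 5; 1 1 -2) = Δ·Π!·Σ² = 7/165  (sign -1)
combine: 4πI² = 297·5/99·7/165 = 7/11
take √, sign +1: I = 0.22503380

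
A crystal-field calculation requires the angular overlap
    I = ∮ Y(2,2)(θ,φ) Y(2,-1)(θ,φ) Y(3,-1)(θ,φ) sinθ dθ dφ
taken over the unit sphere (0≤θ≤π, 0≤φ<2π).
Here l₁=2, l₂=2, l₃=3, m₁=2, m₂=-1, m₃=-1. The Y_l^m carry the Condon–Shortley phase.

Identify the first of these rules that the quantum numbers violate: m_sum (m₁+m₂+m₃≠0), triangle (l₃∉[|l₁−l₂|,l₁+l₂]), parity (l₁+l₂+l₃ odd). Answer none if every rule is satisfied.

parity

azimuthal sum: 2 − 1 − 1 = 0  ✓
0 ≤ 3 ≤ 4 (triangle on l)  ✓
L = 2 + 2 + 3 = 7 (odd)  ✗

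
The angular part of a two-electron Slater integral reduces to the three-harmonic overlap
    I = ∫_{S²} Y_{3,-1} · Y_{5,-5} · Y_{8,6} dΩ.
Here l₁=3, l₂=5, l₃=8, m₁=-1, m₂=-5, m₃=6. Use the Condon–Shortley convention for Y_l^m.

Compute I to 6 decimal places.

m-sum 0 ✓  L=16 even ✓  2≤8≤8 ✓
Π(2lᵢ+1) = 7×11×17 = 1309
triangle coeff Δ(3,5,8) = 1/136136
Σ_t [0,0]: t=0:+1/518400 = 1/518400
(3j)²=56/2431 [(3 5 8; 0 0 0)], sign=+1
Σ_t [0,0]: t=0:+1/174182400 = 1/174182400
(3j)²=1/136 [(3 5 8; -1 -5 6)], sign=+1
⇒ 4πI² = 49/221
I = (+1)√(49/221/(4π)) = 0.13283024

0.132830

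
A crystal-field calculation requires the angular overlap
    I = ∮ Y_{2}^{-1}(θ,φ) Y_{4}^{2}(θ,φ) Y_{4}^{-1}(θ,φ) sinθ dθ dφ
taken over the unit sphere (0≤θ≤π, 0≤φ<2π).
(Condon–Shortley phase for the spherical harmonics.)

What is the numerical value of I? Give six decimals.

Rules hold: Σm=0, L=10 even, 2≤4≤6.
N = 5·9·9 = 405
Δ = 2!·2!·6!/11! = 1/13860
Racah Σ t=0..2: t=0:+1/192 t=1:−1/36 t=2:+1/192 = -5/288
⇒ 3j(2 4 4; 0 0 0)² = 20/693, sgn -1
Racah Σ t=1..2: t=1:−1/240 t=2:+1/96 = 1/160
⇒ 3j(2 4 4; -1 2 -1)² = 27/1540, sgn -1
4πI² = N·(3j₀)²·(3jₘ)² = 1215/5929
I = +1·√(0.204925/4π) = 0.12770047

0.127700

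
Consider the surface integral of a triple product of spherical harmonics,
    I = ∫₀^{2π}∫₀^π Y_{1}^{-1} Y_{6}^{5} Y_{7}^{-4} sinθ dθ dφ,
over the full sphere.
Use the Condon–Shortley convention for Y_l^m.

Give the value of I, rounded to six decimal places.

m-sum 0 ✓  L=14 even ✓  5≤7≤7 ✓
Π(2lᵢ+1) = 3×13×15 = 585
triangle coeff Δ(1,6,7) = 1/1365
Σ_t [0,0]: t=0:+1/518400 = 1/518400
(3j)²=7/195 [(1 6 7; 0 0 0)], sign=-1
Σ_t [0,0]: t=0:+1/79833600 = 1/79833600
(3j)²=1/455 [(1 6 7; -1 5 -4)], sign=-1
⇒ 4πI² = 3/65
I = (+1)√(3/65/(4π)) = 0.06060368

0.060604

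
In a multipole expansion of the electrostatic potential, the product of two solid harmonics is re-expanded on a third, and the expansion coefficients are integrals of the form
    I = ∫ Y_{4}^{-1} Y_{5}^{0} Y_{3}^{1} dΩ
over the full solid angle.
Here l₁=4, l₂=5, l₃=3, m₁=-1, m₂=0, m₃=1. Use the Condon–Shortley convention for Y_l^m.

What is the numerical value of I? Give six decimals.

Checks pass: Σm=0; 12 even; l₃=3∈[1,9].
(2·4+1)(2·5+1)(2·3+1) = 693
Δ: 6! 2! 4! / 13! → 1/180180
sum: t=2:+1/576 t=3:−1/144 t=4:+1/576 = -1/288
3j²(4 5 3; 0 0 0) = Δ·Π!·Σ² = 20/1001  (sign +1)
sum: t=3:−1/288 t=4:+1/288 t=5:−1/5760 = -1/5760
3j²(4 5 3; -1 0 1) = Δ·Π!·Σ² = 1/12012  (sign -1)
combine: 4πI² = 693·20/1001·1/12012 = 15/13013
take √, sign -1: I = -0.00957750

-0.009577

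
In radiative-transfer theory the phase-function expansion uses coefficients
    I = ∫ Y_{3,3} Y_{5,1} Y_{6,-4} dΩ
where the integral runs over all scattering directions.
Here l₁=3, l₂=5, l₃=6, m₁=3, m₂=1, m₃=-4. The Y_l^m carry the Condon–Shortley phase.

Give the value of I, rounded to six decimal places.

-0.190675

m-sum 0 ✓  L=14 even ✓  2≤6≤8 ✓
Π(2lᵢ+1) = 7×11×13 = 1001
triangle coeff Δ(3,5,6) = 1/675675
Σ_t [0,2]: t=0:+1/8640 t=1:−1/2304 t=2:+1/8640 = -7/34560
(3j)²=7/429 [(3 5 6; 0 0 0)], sign=-1
Σ_t [0,0]: t=0:+1/69120 = 1/69120
(3j)²=4/143 [(3 5 6; 3 1 -4)], sign=+1
⇒ 4πI² = 196/429
I = (-1)√(196/429/(4π)) = -0.19067531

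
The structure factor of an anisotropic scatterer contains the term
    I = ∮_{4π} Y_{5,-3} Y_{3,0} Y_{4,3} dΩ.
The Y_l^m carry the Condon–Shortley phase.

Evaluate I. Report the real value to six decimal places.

0.103862

m-sum 0 ✓  L=12 even ✓  2≤4≤8 ✓
Π(2lᵢ+1) = 11×7×9 = 693
triangle coeff Δ(5,3,4) = 1/180180
Σ_t [1,3]: t=1:−1/576 t=2:+1/144 t=3:−1/576 = 1/288
(3j)²=20/1001 [(5 3 4; 0 0 0)], sign=+1
Σ_t [2,3]: t=2:+1/2880 t=3:−1/1440 = -1/2880
(3j)²=7/715 [(5 3 4; -3 0 3)], sign=+1
⇒ 4πI² = 252/1859
I = (+1)√(252/1859/(4π)) = 0.10386175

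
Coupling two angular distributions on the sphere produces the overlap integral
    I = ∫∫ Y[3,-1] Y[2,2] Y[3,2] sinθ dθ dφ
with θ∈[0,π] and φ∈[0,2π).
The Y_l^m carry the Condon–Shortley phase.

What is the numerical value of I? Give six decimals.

m-sum = -1 + 2 + 2 = 3 ≠ 0 ⇒ I = 0

0.000000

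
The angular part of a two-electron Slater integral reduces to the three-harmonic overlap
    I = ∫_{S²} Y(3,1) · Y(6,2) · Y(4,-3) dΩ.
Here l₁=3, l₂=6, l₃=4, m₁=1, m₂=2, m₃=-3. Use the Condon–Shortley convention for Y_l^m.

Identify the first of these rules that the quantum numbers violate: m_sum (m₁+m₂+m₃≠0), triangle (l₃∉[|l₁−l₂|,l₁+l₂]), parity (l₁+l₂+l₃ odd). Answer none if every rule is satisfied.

azimuthal sum: 1 + 2 − 3 = 0  ✓
3 ≤ 4 ≤ 9 (triangle on l)  ✓
L = 3 + 6 + 4 = 13 (odd)  ✗

parity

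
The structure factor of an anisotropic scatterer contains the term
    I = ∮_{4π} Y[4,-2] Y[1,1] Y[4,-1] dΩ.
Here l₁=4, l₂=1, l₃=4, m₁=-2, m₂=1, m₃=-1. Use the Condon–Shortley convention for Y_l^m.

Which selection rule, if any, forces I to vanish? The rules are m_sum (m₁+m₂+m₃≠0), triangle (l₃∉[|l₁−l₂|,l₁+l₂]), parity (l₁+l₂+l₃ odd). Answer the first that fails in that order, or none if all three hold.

m_sum

m₁+m₂+m₃ = -2 + 1 − 1 = -2  ✗
triangle: |4−1|=3 ≤ l₃=4 ≤ 4+1=5
parity: l₁+l₂+l₃ = 9 is odd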